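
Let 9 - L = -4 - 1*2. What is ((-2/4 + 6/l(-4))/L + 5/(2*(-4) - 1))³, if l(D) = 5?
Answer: -12008989/91125000 ≈ -0.13179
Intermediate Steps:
L = 15 (L = 9 - (-4 - 1*2) = 9 - (-4 - 2) = 9 - 1*(-6) = 9 + 6 = 15)
((-2/4 + 6/l(-4))/L + 5/(2*(-4) - 1))³ = ((-2/4 + 6/5)/15 + 5/(2*(-4) - 1))³ = ((-2*¼ + 6*(⅕))*(1/15) + 5/(-8 - 1))³ = ((-½ + 6/5)*(1/15) + 5/(-9))³ = ((7/10)*(1/15) + 5*(-⅑))³ = (7/150 - 5/9)³ = (-229/450)³ = -12008989/91125000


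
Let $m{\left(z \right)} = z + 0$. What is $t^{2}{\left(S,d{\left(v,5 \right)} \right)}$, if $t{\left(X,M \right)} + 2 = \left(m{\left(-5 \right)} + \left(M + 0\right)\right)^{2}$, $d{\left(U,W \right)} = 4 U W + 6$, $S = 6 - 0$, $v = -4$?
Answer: $38925121$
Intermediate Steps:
$m{\left(z \right)} = z$
$S = 6$ ($S = 6 + 0 = 6$)
$d{\left(U,W \right)} = 6 + 4 U W$ ($d{\left(U,W \right)} = 4 U W + 6 = 6 + 4 U W$)
$t{\left(X,M \right)} = -2 + \left(-5 + M\right)^{2}$ ($t{\left(X,M \right)} = -2 + \left(-5 + \left(M + 0\right)\right)^{2} = -2 + \left(-5 + M\right)^{2}$)
$t^{2}{\left(S,d{\left(v,5 \right)} \right)} = \left(-2 + \left(-5 + \left(6 + 4 \left(-4\right) 5\right)\right)^{2}\right)^{2} = \left(-2 + \left(-5 + \left(6 - 80\right)\right)^{2}\right)^{2} = \left(-2 + \left(-5 - 74\right)^{2}\right)^{2} = \left(-2 + \left(-79\right)^{2}\right)^{2} = \left(-2 + 6241\right)^{2} = 6239^{2} = 38925121$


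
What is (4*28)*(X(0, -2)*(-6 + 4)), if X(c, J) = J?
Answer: 448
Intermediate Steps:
(4*28)*(X(0, -2)*(-6 + 4)) = (4*28)*(-2*(-6 + 4)) = 112*(-2*(-2)) = 112*4 = 448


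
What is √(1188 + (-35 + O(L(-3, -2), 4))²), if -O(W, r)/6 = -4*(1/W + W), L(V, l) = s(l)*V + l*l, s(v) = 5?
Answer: 7*√226933/11 ≈ 303.15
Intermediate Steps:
L(V, l) = l² + 5*V (L(V, l) = 5*V + l*l = 5*V + l² = l² + 5*V)
O(W, r) = 24*W + 24/W (O(W, r) = -(-24)*(1/W + W) = -(-24)*(W + 1/W) = -6*(-4*W - 4/W) = 24*W + 24/W)
√(1188 + (-35 + O(L(-3, -2), 4))²) = √(1188 + (-35 + (24*((-2)² + 5*(-3)) + 24/((-2)² + 5*(-3))))²) = √(1188 + (-35 + (24*(4 - 15) + 24/(4 - 15)))²) = √(1188 + (-35 + (24*(-11) + 24/(-11)))²) = √(1188 + (-35 + (-264 + 24*(-1/11)))²) = √(1188 + (-35 + (-264 - 24/11))²) = √(1188 + (-35 - 2928/11)²) = √(1188 + (-3313/11)²) = √(1188 + 10975969/121) = √(11119717/121) = 7*√226933/11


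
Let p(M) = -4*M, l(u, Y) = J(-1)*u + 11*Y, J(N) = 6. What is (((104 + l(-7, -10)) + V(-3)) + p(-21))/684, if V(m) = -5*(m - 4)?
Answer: 71/684 ≈ 0.10380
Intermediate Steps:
V(m) = 20 - 5*m (V(m) = -5*(-4 + m) = 20 - 5*m)
l(u, Y) = 6*u + 11*Y
(((104 + l(-7, -10)) + V(-3)) + p(-21))/684 = (((104 + (6*(-7) + 11*(-10))) + (20 - 5*(-3))) - 4*(-21))/684 = (((104 + (-42 - 110)) + (20 + 15)) + 84)*(1/684) = (((104 - 152) + 35) + 84)*(1/684) = ((-48 + 35) + 84)*(1/684) = (-13 + 84)*(1/684) = 71*(1/684) = 71/684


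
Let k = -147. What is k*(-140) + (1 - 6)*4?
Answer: 20560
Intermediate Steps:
k*(-140) + (1 - 6)*4 = -147*(-140) + (1 - 6)*4 = 20580 - 5*4 = 20580 - 20 = 20560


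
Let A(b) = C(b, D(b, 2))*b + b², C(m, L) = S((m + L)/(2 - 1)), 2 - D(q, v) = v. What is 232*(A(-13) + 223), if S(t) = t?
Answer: 130152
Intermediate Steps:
D(q, v) = 2 - v
C(m, L) = L + m (C(m, L) = (m + L)/(2 - 1) = (L + m)/1 = (L + m)*1 = L + m)
A(b) = 2*b² (A(b) = ((2 - 1*2) + b)*b + b² = ((2 - 2) + b)*b + b² = (0 + b)*b + b² = b*b + b² = b² + b² = 2*b²)
232*(A(-13) + 223) = 232*(2*(-13)² + 223) = 232*(2*169 + 223) = 232*(338 + 223) = 232*561 = 130152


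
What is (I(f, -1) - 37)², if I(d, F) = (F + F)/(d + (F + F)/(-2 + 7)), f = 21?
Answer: 14600041/10609 ≈ 1376.2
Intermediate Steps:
I(d, F) = 2*F/(d + 2*F/5) (I(d, F) = (2*F)/(d + (2*F)/5) = (2*F)/(d + (2*F)*(⅕)) = (2*F)/(d + 2*F/5) = 2*F/(d + 2*F/5))
(I(f, -1) - 37)² = (10*(-1)/(2*(-1) + 5*21) - 37)² = (10*(-1)/(-2 + 105) - 37)² = (10*(-1)/103 - 37)² = (10*(-1)*(1/103) - 37)² = (-10/103 - 37)² = (-3821/103)² = 14600041/10609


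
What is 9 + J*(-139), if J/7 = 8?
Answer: -7775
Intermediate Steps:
J = 56 (J = 7*8 = 56)
9 + J*(-139) = 9 + 56*(-139) = 9 - 7784 = -7775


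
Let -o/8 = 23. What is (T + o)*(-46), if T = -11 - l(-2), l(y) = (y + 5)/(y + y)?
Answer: 17871/2 ≈ 8935.5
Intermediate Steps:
o = -184 (o = -8*23 = -184)
l(y) = (5 + y)/(2*y) (l(y) = (5 + y)/((2*y)) = (5 + y)*(1/(2*y)) = (5 + y)/(2*y))
T = -41/4 (T = -11 - (5 - 2)/(2*(-2)) = -11 - (-1)*3/(2*2) = -11 - 1*(-¾) = -11 + ¾ = -41/4 ≈ -10.250)
(T + o)*(-46) = (-41/4 - 184)*(-46) = -777/4*(-46) = 17871/2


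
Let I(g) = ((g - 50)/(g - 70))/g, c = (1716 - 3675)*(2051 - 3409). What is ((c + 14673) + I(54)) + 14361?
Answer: 580900895/216 ≈ 2.6894e+6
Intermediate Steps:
c = 2660322 (c = -1959*(-1358) = 2660322)
I(g) = (-50 + g)/(g*(-70 + g)) (I(g) = ((-50 + g)/(-70 + g))/g = (-50 + g)/(g*(-70 + g)))
((c + 14673) + I(54)) + 14361 = ((2660322 + 14673) + (-50 + 54)/(54*(-70 + 54))) + 14361 = (2674995 + (1/54)*4/(-16)) + 14361 = (2674995 + (1/54)*(-1/16)*4) + 14361 = (2674995 - 1/216) + 14361 = 577798919/216 + 14361 = 580900895/216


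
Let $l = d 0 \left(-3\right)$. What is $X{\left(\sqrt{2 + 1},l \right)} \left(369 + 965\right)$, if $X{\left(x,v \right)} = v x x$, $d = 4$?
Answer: $0$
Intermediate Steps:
$l = 0$ ($l = 4 \cdot 0 \left(-3\right) = 0 \left(-3\right) = 0$)
$X{\left(x,v \right)} = v x^{2}$
$X{\left(\sqrt{2 + 1},l \right)} \left(369 + 965\right) = 0 \left(\sqrt{2 + 1}\right)^{2} \left(369 + 965\right) = 0 \left(\sqrt{3}\right)^{2} \cdot 1334 = 0 \cdot 3 \cdot 1334 = 0 \cdot 1334 = 0$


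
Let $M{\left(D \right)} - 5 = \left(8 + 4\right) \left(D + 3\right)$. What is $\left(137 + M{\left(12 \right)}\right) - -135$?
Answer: $457$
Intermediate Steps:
$M{\left(D \right)} = 41 + 12 D$ ($M{\left(D \right)} = 5 + \left(8 + 4\right) \left(D + 3\right) = 5 + 12 \left(3 + D\right) = 5 + \left(36 + 12 D\right) = 41 + 12 D$)
$\left(137 + M{\left(12 \right)}\right) - -135 = \left(137 + \left(41 + 12 \cdot 12\right)\right) - -135 = \left(137 + \left(41 + 144\right)\right) + 135 = \left(137 + 185\right) + 135 = 322 + 135 = 457$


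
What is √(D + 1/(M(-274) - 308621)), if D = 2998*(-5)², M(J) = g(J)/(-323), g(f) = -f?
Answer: √744783450065329943739/99684857 ≈ 273.77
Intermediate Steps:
M(J) = J/323 (M(J) = -J/(-323) = -J*(-1/323) = J/323)
D = 74950 (D = 2998*25 = 74950)
√(D + 1/(M(-274) - 308621)) = √(74950 + 1/((1/323)*(-274) - 308621)) = √(74950 + 1/(-274/323 - 308621)) = √(74950 + 1/(-99684857/323)) = √(74950 - 323/99684857) = √(7471380031827/99684857) = √744783450065329943739/99684857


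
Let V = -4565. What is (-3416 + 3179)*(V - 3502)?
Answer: 1911879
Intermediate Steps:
(-3416 + 3179)*(V - 3502) = (-3416 + 3179)*(-4565 - 3502) = -237*(-8067) = 1911879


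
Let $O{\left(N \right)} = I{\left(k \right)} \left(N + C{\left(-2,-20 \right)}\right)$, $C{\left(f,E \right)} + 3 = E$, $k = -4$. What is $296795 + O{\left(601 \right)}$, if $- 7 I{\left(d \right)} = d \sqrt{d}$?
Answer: $296795 + \frac{4624 i}{7} \approx 2.968 \cdot 10^{5} + 660.57 i$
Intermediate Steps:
$I{\left(d \right)} = - \frac{d^{\frac{3}{2}}}{7}$ ($I{\left(d \right)} = - \frac{d \sqrt{d}}{7} = - \frac{d^{\frac{3}{2}}}{7}$)
$C{\left(f,E \right)} = -3 + E$
$O{\left(N \right)} = \frac{8 i \left(-23 + N\right)}{7}$ ($O{\left(N \right)} = - \frac{\left(-4\right)^{\frac{3}{2}}}{7} \left(N - 23\right) = - \frac{\left(-8\right) i}{7} \left(N - 23\right) = \frac{8 i}{7} \left(-23 + N\right) = \frac{8 i \left(-23 + N\right)}{7}$)
$296795 + O{\left(601 \right)} = 296795 + \frac{8 i \left(-23 + 601\right)}{7} = 296795 + \frac{8}{7} i 578 = 296795 + \frac{4624 i}{7}$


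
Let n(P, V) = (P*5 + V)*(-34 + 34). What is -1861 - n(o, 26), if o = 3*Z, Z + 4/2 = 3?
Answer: -1861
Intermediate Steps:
Z = 1 (Z = -2 + 3 = 1)
o = 3 (o = 3*1 = 3)
n(P, V) = 0 (n(P, V) = (5*P + V)*0 = (V + 5*P)*0 = 0)
-1861 - n(o, 26) = -1861 - 1*0 = -1861 + 0 = -1861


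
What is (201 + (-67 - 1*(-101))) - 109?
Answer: 126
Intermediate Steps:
(201 + (-67 - 1*(-101))) - 109 = (201 + (-67 + 101)) - 109 = (201 + 34) - 109 = 235 - 109 = 126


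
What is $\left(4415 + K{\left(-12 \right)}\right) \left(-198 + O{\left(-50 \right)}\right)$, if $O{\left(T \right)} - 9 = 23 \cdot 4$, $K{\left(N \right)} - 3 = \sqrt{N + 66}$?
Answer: $-428546 - 291 \sqrt{6} \approx -4.2926 \cdot 10^{5}$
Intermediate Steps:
$K{\left(N \right)} = 3 + \sqrt{66 + N}$ ($K{\left(N \right)} = 3 + \sqrt{N + 66} = 3 + \sqrt{66 + N}$)
$O{\left(T \right)} = 101$ ($O{\left(T \right)} = 9 + 23 \cdot 4 = 9 + 92 = 101$)
$\left(4415 + K{\left(-12 \right)}\right) \left(-198 + O{\left(-50 \right)}\right) = \left(4415 + \left(3 + \sqrt{66 - 12}\right)\right) \left(-198 + 101\right) = \left(4415 + \left(3 + \sqrt{54}\right)\right) \left(-97\right) = \left(4415 + \left(3 + 3 \sqrt{6}\right)\right) \left(-97\right) = \left(4418 + 3 \sqrt{6}\right) \left(-97\right) = -428546 - 291 \sqrt{6}$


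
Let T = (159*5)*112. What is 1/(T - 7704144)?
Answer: -1/7615104 ≈ -1.3132e-7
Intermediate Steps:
T = 89040 (T = 795*112 = 89040)
1/(T - 7704144) = 1/(89040 - 7704144) = 1/(-7615104) = -1/7615104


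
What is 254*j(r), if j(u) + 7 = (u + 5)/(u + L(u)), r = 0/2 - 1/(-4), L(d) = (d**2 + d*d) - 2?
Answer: -33782/13 ≈ -2598.6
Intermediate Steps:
L(d) = -2 + 2*d**2 (L(d) = (d**2 + d**2) - 2 = 2*d**2 - 2 = -2 + 2*d**2)
r = 1/4 (r = 0*(1/2) - 1*(-1/4) = 0 + 1/4 = 1/4 ≈ 0.25000)
j(u) = -7 + (5 + u)/(-2 + u + 2*u**2) (j(u) = -7 + (u + 5)/(u + (-2 + 2*u**2)) = -7 + (5 + u)/(-2 + u + 2*u**2))
254*j(r) = 254*((19 - 14*(1/4)**2 - 6*1/4)/(-2 + 1/4 + 2*(1/4)**2)) = 254*((19 - 14*1/16 - 3/2)/(-2 + 1/4 + 2*(1/16))) = 254*((19 - 7/8 - 3/2)/(-2 + 1/4 + 1/8)) = 254*((133/8)/(-13/8)) = 254*(-8/13*133/8) = 254*(-133/13) = -33782/13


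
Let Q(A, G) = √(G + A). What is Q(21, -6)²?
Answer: 15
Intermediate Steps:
Q(A, G) = √(A + G)
Q(21, -6)² = (√(21 - 6))² = (√15)² = 15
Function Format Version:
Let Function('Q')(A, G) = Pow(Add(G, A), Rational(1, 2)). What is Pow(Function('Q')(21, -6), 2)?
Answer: 15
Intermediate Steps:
Function('Q')(A, G) = Pow(Add(A, G), Rational(1, 2))
Pow(Function('Q')(21, -6), 2) = Pow(Pow(Add(21, -6), Rational(1, 2)), 2) = Pow(Pow(15, Rational(1, 2)), 2) = 15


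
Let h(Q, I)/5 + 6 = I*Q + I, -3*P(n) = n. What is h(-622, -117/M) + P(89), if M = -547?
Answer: -1187768/1641 ≈ -723.81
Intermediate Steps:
P(n) = -n/3
h(Q, I) = -30 + 5*I + 5*I*Q (h(Q, I) = -30 + 5*(I*Q + I) = -30 + 5*(I + I*Q) = -30 + (5*I + 5*I*Q) = -30 + 5*I + 5*I*Q)
h(-622, -117/M) + P(89) = (-30 + 5*(-117/(-547)) + 5*(-117/(-547))*(-622)) - ⅓*89 = (-30 + 5*(-117*(-1/547)) + 5*(-117*(-1/547))*(-622)) - 89/3 = (-30 + 5*(117/547) + 5*(117/547)*(-622)) - 89/3 = (-30 + 585/547 - 363870/547) - 89/3 = -379695/547 - 89/3 = -1187768/1641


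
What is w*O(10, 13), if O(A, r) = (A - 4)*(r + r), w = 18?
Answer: 2808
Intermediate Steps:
O(A, r) = 2*r*(-4 + A) (O(A, r) = (-4 + A)*(2*r) = 2*r*(-4 + A))
w*O(10, 13) = 18*(2*13*(-4 + 10)) = 18*(2*13*6) = 18*156 = 2808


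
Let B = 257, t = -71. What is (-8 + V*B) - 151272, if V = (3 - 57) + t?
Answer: -183405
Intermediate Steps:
V = -125 (V = (3 - 57) - 71 = -54 - 71 = -125)
(-8 + V*B) - 151272 = (-8 - 125*257) - 151272 = (-8 - 32125) - 151272 = -32133 - 151272 = -183405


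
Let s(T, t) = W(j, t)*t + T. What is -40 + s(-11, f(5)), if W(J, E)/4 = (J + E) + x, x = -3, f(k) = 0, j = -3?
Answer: -51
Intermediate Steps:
W(J, E) = -12 + 4*E + 4*J (W(J, E) = 4*((J + E) - 3) = 4*((E + J) - 3) = 4*(-3 + E + J) = -12 + 4*E + 4*J)
s(T, t) = T + t*(-24 + 4*t) (s(T, t) = (-12 + 4*t + 4*(-3))*t + T = (-12 + 4*t - 12)*t + T = (-24 + 4*t)*t + T = t*(-24 + 4*t) + T = T + t*(-24 + 4*t))
-40 + s(-11, f(5)) = -40 + (-11 + 4*0*(-6 + 0)) = -40 + (-11 + 4*0*(-6)) = -40 + (-11 + 0) = -40 - 11 = -51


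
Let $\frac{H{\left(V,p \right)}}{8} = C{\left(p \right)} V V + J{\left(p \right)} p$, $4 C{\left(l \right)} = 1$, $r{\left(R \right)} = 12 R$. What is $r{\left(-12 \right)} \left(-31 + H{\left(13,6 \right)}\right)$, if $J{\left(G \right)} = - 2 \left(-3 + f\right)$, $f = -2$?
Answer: $-113328$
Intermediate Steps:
$C{\left(l \right)} = \frac{1}{4}$ ($C{\left(l \right)} = \frac{1}{4} \cdot 1 = \frac{1}{4}$)
$J{\left(G \right)} = 10$ ($J{\left(G \right)} = - 2 \left(-3 - 2\right) = \left(-2\right) \left(-5\right) = 10$)
$H{\left(V,p \right)} = 2 V^{2} + 80 p$ ($H{\left(V,p \right)} = 8 \left(\frac{V}{4} V + 10 p\right) = 8 \left(\frac{V^{2}}{4} + 10 p\right) = 8 \left(10 p + \frac{V^{2}}{4}\right) = 2 V^{2} + 80 p$)
$r{\left(-12 \right)} \left(-31 + H{\left(13,6 \right)}\right) = 12 \left(-12\right) \left(-31 + \left(2 \cdot 13^{2} + 80 \cdot 6\right)\right) = - 144 \left(-31 + \left(2 \cdot 169 + 480\right)\right) = - 144 \left(-31 + \left(338 + 480\right)\right) = - 144 \left(-31 + 818\right) = \left(-144\right) 787 = -113328$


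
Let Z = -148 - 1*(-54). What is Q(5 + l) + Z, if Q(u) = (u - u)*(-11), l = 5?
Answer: -94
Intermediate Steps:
Q(u) = 0 (Q(u) = 0*(-11) = 0)
Z = -94 (Z = -148 + 54 = -94)
Q(5 + l) + Z = 0 - 94 = -94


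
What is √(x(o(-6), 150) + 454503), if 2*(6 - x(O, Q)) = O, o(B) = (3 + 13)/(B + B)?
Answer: √4090587/3 ≈ 674.17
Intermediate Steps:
o(B) = 8/B (o(B) = 16/((2*B)) = 16*(1/(2*B)) = 8/B)
x(O, Q) = 6 - O/2
√(x(o(-6), 150) + 454503) = √((6 - 4/(-6)) + 454503) = √((6 - 4*(-1)/6) + 454503) = √((6 - ½*(-4/3)) + 454503) = √((6 + ⅔) + 454503) = √(20/3 + 454503) = √(1363529/3) = √4090587/3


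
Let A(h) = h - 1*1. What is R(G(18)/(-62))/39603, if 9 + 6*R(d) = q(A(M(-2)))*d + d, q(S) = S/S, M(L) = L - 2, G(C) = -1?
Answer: -139/3683079 ≈ -3.7740e-5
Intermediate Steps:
M(L) = -2 + L
A(h) = -1 + h (A(h) = h - 1 = -1 + h)
q(S) = 1
R(d) = -3/2 + d/3 (R(d) = -3/2 + (1*d + d)/6 = -3/2 + (d + d)/6 = -3/2 + (2*d)/6 = -3/2 + d/3)
R(G(18)/(-62))/39603 = (-3/2 + (-1/(-62))/3)/39603 = (-3/2 + (-1*(-1/62))/3)*(1/39603) = (-3/2 + (1/3)*(1/62))*(1/39603) = (-3/2 + 1/186)*(1/39603) = -139/93*1/39603 = -139/3683079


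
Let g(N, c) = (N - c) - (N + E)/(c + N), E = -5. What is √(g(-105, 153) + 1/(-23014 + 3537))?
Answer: I*√13968558449526/233724 ≈ 15.991*I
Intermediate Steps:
g(N, c) = N - c - (-5 + N)/(N + c) (g(N, c) = (N - c) - (N - 5)/(c + N) = (N - c) - (-5 + N)/(N + c) = N - c - (-5 + N)/(N + c))
√(g(-105, 153) + 1/(-23014 + 3537)) = √((5 + (-105)² - 1*(-105) - 1*153²)/(-105 + 153) + 1/(-23014 + 3537)) = √((5 + 11025 + 105 - 1*23409)/48 + 1/(-19477)) = √((5 + 11025 + 105 - 23409)/48 - 1/19477) = √((1/48)*(-12274) - 1/19477) = √(-6137/24 - 1/19477) = √(-119530373/467448) = I*√13968558449526/233724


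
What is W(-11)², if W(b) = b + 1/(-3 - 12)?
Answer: 27556/225 ≈ 122.47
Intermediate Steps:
W(b) = -1/15 + b (W(b) = b + 1/(-15) = b - 1/15 = -1/15 + b)
W(-11)² = (-1/15 - 11)² = (-166/15)² = 27556/225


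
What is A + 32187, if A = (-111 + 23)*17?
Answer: 30691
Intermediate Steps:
A = -1496 (A = -88*17 = -1496)
A + 32187 = -1496 + 32187 = 30691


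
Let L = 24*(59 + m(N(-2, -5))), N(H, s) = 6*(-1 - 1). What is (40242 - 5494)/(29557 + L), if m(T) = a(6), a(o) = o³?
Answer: 34748/36157 ≈ 0.96103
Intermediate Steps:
N(H, s) = -12 (N(H, s) = 6*(-2) = -12)
m(T) = 216 (m(T) = 6³ = 216)
L = 6600 (L = 24*(59 + 216) = 24*275 = 6600)
(40242 - 5494)/(29557 + L) = (40242 - 5494)/(29557 + 6600) = 34748/36157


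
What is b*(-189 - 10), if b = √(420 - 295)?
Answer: -995*√5 ≈ -2224.9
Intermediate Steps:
b = 5*√5 (b = √125 = 5*√5 ≈ 11.180)
b*(-189 - 10) = (5*√5)*(-189 - 10) = (5*√5)*(-199) = -995*√5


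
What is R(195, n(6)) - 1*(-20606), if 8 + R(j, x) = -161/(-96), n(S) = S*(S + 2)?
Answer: 1977569/96 ≈ 20600.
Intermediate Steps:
n(S) = S*(2 + S)
R(j, x) = -607/96 (R(j, x) = -8 - 161/(-96) = -8 - 161*(-1/96) = -8 + 161/96 = -607/96)
R(195, n(6)) - 1*(-20606) = -607/96 - 1*(-20606) = -607/96 + 20606 = 1977569/96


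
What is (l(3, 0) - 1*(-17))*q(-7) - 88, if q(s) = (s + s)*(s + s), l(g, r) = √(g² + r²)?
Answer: 3832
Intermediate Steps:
q(s) = 4*s² (q(s) = (2*s)*(2*s) = 4*s²)
(l(3, 0) - 1*(-17))*q(-7) - 88 = (√(3² + 0²) - 1*(-17))*(4*(-7)²) - 88 = (√(9 + 0) + 17)*(4*49) - 88 = (√9 + 17)*196 - 88 = (3 + 17)*196 - 88 = 20*196 - 88 = 3920 - 88 = 3832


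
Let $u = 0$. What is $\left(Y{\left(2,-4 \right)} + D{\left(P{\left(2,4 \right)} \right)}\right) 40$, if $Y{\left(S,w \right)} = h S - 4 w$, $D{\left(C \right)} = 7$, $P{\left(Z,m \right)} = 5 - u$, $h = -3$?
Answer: $680$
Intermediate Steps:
$P{\left(Z,m \right)} = 5$ ($P{\left(Z,m \right)} = 5 - 0 = 5 + 0 = 5$)
$Y{\left(S,w \right)} = - 4 w - 3 S$ ($Y{\left(S,w \right)} = - 3 S - 4 w = - 4 w - 3 S$)
$\left(Y{\left(2,-4 \right)} + D{\left(P{\left(2,4 \right)} \right)}\right) 40 = \left(\left(\left(-4\right) \left(-4\right) - 6\right) + 7\right) 40 = \left(\left(16 - 6\right) + 7\right) 40 = \left(10 + 7\right) 40 = 17 \cdot 40 = 680$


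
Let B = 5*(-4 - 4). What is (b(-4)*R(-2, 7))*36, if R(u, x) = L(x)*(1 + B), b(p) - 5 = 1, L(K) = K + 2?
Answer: -75816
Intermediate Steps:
L(K) = 2 + K
b(p) = 6 (b(p) = 5 + 1 = 6)
B = -40 (B = 5*(-8) = -40)
R(u, x) = -78 - 39*x (R(u, x) = (2 + x)*(1 - 40) = (2 + x)*(-39) = -78 - 39*x)
(b(-4)*R(-2, 7))*36 = (6*(-78 - 39*7))*36 = (6*(-78 - 273))*36 = (6*(-351))*36 = -2106*36 = -75816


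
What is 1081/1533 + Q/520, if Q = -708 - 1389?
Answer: -2652581/797160 ≈ -3.3275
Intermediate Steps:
Q = -2097
1081/1533 + Q/520 = 1081/1533 - 2097/520 = -2652581/797160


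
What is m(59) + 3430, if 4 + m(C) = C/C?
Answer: 3427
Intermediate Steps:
m(C) = -3 (m(C) = -4 + C/C = -4 + 1 = -3)
m(59) + 3430 = -3 + 3430 = 3427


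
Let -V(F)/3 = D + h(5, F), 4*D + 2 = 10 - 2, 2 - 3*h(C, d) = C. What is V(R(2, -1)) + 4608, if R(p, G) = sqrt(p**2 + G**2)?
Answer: 9213/2 ≈ 4606.5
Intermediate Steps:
h(C, d) = 2/3 - C/3
D = 3/2 (D = -1/2 + (10 - 2)/4 = -1/2 + (1/4)*8 = -1/2 + 2 = 3/2 ≈ 1.5000)
R(p, G) = sqrt(G**2 + p**2)
V(F) = -3/2 (V(F) = -3*(3/2 + (2/3 - 1/3*5)) = -3*(3/2 + (2/3 - 5/3)) = -3*(3/2 - 1) = -3*1/2 = -3/2)
V(R(2, -1)) + 4608 = -3/2 + 4608 = 9213/2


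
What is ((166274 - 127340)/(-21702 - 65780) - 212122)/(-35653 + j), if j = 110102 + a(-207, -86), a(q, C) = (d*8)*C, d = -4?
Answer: -9278447869/3376848941 ≈ -2.7477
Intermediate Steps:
a(q, C) = -32*C (a(q, C) = (-4*8)*C = -32*C)
j = 112854 (j = 110102 - 32*(-86) = 110102 + 2752 = 112854)
((166274 - 127340)/(-21702 - 65780) - 212122)/(-35653 + j) = ((166274 - 127340)/(-21702 - 65780) - 212122)/(-35653 + 112854) = (38934/(-87482) - 212122)/77201 = (38934*(-1/87482) - 212122)*(1/77201) = (-19467/43741 - 212122)*(1/77201) = -9278447869/43741*1/77201 = -9278447869/3376848941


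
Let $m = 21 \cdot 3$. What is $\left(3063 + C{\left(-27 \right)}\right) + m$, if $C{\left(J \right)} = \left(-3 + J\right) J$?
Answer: $3936$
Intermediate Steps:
$C{\left(J \right)} = J \left(-3 + J\right)$
$m = 63$
$\left(3063 + C{\left(-27 \right)}\right) + m = \left(3063 - 27 \left(-3 - 27\right)\right) + 63 = \left(3063 - -810\right) + 63 = \left(3063 + 810\right) + 63 = 3873 + 63 = 3936$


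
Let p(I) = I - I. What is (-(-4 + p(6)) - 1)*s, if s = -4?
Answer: -12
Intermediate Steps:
p(I) = 0
(-(-4 + p(6)) - 1)*s = (-(-4 + 0) - 1)*(-4) = (-1*(-4) - 1)*(-4) = (4 - 1)*(-4) = 3*(-4) = -12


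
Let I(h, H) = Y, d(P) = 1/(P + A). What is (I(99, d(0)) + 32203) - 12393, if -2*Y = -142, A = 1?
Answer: 19881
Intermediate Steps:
Y = 71 (Y = -½*(-142) = 71)
d(P) = 1/(1 + P) (d(P) = 1/(P + 1) = 1/(1 + P))
I(h, H) = 71
(I(99, d(0)) + 32203) - 12393 = (71 + 32203) - 12393 = 32274 - 12393 = 19881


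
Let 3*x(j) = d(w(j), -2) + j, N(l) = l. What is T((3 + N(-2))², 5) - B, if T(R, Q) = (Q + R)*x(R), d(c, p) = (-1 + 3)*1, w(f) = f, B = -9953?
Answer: 9959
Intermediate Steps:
d(c, p) = 2 (d(c, p) = 2*1 = 2)
x(j) = ⅔ + j/3 (x(j) = (2 + j)/3 = ⅔ + j/3)
T(R, Q) = (⅔ + R/3)*(Q + R) (T(R, Q) = (Q + R)*(⅔ + R/3) = (⅔ + R/3)*(Q + R))
T((3 + N(-2))², 5) - B = (2 + (3 - 2)²)*(5 + (3 - 2)²)/3 - 1*(-9953) = (2 + 1²)*(5 + 1²)/3 + 9953 = (2 + 1)*(5 + 1)/3 + 9953 = (⅓)*3*6 + 9953 = 6 + 9953 = 9959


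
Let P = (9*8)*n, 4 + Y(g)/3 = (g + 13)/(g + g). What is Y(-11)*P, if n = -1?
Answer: 9720/11 ≈ 883.64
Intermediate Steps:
Y(g) = -12 + 3*(13 + g)/(2*g) (Y(g) = -12 + 3*((g + 13)/(g + g)) = -12 + 3*((13 + g)/((2*g))) = -12 + 3*((13 + g)*(1/(2*g))) = -12 + 3*((13 + g)/(2*g)) = -12 + 3*(13 + g)/(2*g))
P = -72 (P = (9*8)*(-1) = 72*(-1) = -72)
Y(-11)*P = ((3/2)*(13 - 7*(-11))/(-11))*(-72) = ((3/2)*(-1/11)*(13 + 77))*(-72) = ((3/2)*(-1/11)*90)*(-72) = -135/11*(-72) = 9720/11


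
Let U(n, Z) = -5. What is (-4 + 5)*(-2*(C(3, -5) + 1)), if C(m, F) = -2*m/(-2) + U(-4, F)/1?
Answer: 2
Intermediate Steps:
C(m, F) = -5 + m (C(m, F) = -2*m/(-2) - 5/1 = -2*m*(-½) - 5*1 = m - 5 = -5 + m)
(-4 + 5)*(-2*(C(3, -5) + 1)) = (-4 + 5)*(-2*((-5 + 3) + 1)) = 1*(-2*(-2 + 1)) = 1*(-2*(-1)) = 1*2 = 2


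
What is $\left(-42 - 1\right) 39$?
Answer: $-1677$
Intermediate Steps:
$\left(-42 - 1\right) 39 = \left(-43\right) 39 = -1677$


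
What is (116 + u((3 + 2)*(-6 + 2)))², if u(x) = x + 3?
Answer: 9801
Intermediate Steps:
u(x) = 3 + x
(116 + u((3 + 2)*(-6 + 2)))² = (116 + (3 + (3 + 2)*(-6 + 2)))² = (116 + (3 + 5*(-4)))² = (116 + (3 - 20))² = (116 - 17)² = 99² = 9801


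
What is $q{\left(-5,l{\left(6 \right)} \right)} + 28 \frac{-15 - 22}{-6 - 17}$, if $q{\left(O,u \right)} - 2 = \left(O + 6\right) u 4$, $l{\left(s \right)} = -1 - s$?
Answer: $\frac{438}{23} \approx 19.043$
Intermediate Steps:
$q{\left(O,u \right)} = 2 + 4 u \left(6 + O\right)$ ($q{\left(O,u \right)} = 2 + \left(O + 6\right) u 4 = 2 + \left(6 + O\right) 4 u = 2 + 4 u \left(6 + O\right)$)
$q{\left(-5,l{\left(6 \right)} \right)} + 28 \frac{-15 - 22}{-6 - 17} = \left(2 + 24 \left(-1 - 6\right) + 4 \left(-5\right) \left(-1 - 6\right)\right) + 28 \frac{-15 - 22}{-6 - 17} = \left(2 + 24 \left(-1 - 6\right) + 4 \left(-5\right) \left(-1 - 6\right)\right) + 28 \left(- \frac{37}{-23}\right) = \left(2 + 24 \left(-7\right) + 4 \left(-5\right) \left(-7\right)\right) + 28 \left(\left(-37\right) \left(- \frac{1}{23}\right)\right) = \left(2 - 168 + 140\right) + 28 \cdot \frac{37}{23} = -26 + \frac{1036}{23} = \frac{438}{23}$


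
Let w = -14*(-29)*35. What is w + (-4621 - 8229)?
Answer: 1360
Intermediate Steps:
w = 14210 (w = 406*35 = 14210)
w + (-4621 - 8229) = 14210 + (-4621 - 8229) = 14210 - 12850 = 1360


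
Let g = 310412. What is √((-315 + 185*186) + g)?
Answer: √344507 ≈ 586.95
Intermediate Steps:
√((-315 + 185*186) + g) = √((-315 + 185*186) + 310412) = √((-315 + 34410) + 310412) = √(34095 + 310412) = √344507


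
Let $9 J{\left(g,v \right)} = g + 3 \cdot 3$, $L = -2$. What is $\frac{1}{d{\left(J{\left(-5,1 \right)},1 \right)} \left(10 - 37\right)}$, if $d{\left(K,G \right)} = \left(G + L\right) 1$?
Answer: $\frac{1}{27} \approx 0.037037$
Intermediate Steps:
$J{\left(g,v \right)} = 1 + \frac{g}{9}$ ($J{\left(g,v \right)} = \frac{g + 3 \cdot 3}{9} = \frac{g + 9}{9} = \frac{9 + g}{9} = 1 + \frac{g}{9}$)
$d{\left(K,G \right)} = -2 + G$ ($d{\left(K,G \right)} = \left(G - 2\right) 1 = \left(-2 + G\right) 1 = -2 + G$)
$\frac{1}{d{\left(J{\left(-5,1 \right)},1 \right)} \left(10 - 37\right)} = \frac{1}{\left(-2 + 1\right) \left(10 - 37\right)} = \frac{1}{\left(-1\right) \left(-27\right)} = \frac{1}{27}$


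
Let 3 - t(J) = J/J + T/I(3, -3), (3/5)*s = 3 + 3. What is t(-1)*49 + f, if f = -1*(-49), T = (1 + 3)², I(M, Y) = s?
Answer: 343/5 ≈ 68.600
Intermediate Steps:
s = 10 (s = 5*(3 + 3)/3 = (5/3)*6 = 10)
I(M, Y) = 10
T = 16 (T = 4² = 16)
t(J) = ⅖ (t(J) = 3 - (J/J + 16/10) = 3 - (1 + 16*(⅒)) = 3 - (1 + 8/5) = 3 - 1*13/5 = 3 - 13/5 = ⅖)
f = 49
t(-1)*49 + f = (⅖)*49 + 49 = 98/5 + 49 = 343/5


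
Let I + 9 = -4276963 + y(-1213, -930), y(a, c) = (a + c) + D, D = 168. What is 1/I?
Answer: -1/4278947 ≈ -2.3370e-7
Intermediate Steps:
y(a, c) = 168 + a + c (y(a, c) = (a + c) + 168 = 168 + a + c)
I = -4278947 (I = -9 + (-4276963 + (168 - 1213 - 930)) = -9 + (-4276963 - 1975) = -9 - 4278938 = -4278947)
1/I = 1/(-4278947) = -1/4278947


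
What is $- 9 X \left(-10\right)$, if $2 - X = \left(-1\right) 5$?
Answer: $630$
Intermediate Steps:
$X = 7$ ($X = 2 - \left(-1\right) 5 = 2 - -5 = 2 + 5 = 7$)
$- 9 X \left(-10\right) = \left(-9\right) 7 \left(-10\right) = \left(-63\right) \left(-10\right) = 630$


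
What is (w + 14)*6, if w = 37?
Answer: 306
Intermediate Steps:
(w + 14)*6 = (37 + 14)*6 = 51*6 = 306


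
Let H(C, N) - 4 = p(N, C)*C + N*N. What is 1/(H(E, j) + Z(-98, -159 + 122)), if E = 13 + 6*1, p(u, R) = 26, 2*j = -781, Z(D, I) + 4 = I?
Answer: 4/611789 ≈ 6.5382e-6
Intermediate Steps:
Z(D, I) = -4 + I
j = -781/2 (j = (½)*(-781) = -781/2 ≈ -390.50)
E = 19 (E = 13 + 6 = 19)
H(C, N) = 4 + N² + 26*C (H(C, N) = 4 + (26*C + N*N) = 4 + (26*C + N²) = 4 + (N² + 26*C) = 4 + N² + 26*C)
1/(H(E, j) + Z(-98, -159 + 122)) = 1/((4 + (-781/2)² + 26*19) + (-4 + (-159 + 122))) = 1/((4 + 609961/4 + 494) + (-4 - 37)) = 1/(611953/4 - 41) = 1/(611789/4) = 4/611789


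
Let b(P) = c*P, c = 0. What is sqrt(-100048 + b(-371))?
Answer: 52*I*sqrt(37) ≈ 316.3*I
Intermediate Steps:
b(P) = 0 (b(P) = 0*P = 0)
sqrt(-100048 + b(-371)) = sqrt(-100048 + 0) = sqrt(-100048) = 52*I*sqrt(37)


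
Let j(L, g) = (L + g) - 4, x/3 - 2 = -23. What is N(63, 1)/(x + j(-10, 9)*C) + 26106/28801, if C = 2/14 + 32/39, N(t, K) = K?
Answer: 475463811/533221714 ≈ 0.89168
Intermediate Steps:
x = -63 (x = 6 + 3*(-23) = 6 - 69 = -63)
j(L, g) = -4 + L + g
C = 263/273 (C = 2*(1/14) + 32*(1/39) = 1/7 + 32/39 = 263/273 ≈ 0.96337)
N(63, 1)/(x + j(-10, 9)*C) + 26106/28801 = 1/(-63 + (-4 - 10 + 9)*(263/273)) + 26106/28801 = 1/(-63 - 5*263/273) + 26106*(1/28801) = 1/(-63 - 1315/273) + 26106/28801 = 1/(-18514/273) + 26106/28801 = 1*(-273/18514) + 26106/28801 = -273/18514 + 26106/28801 = 475463811/533221714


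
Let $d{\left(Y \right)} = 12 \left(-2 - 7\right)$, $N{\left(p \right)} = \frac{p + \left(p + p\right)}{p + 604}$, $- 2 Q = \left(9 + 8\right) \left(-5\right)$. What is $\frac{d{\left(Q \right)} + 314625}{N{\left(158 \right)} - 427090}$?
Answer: $- \frac{13314553}{18080117} \approx -0.73642$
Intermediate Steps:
$Q = \frac{85}{2}$ ($Q = - \frac{\left(9 + 8\right) \left(-5\right)}{2} = - \frac{17 \left(-5\right)}{2} = \left(- \frac{1}{2}\right) \left(-85\right) = \frac{85}{2} \approx 42.5$)
$N{\left(p \right)} = \frac{3 p}{604 + p}$ ($N{\left(p \right)} = \frac{p + 2 p}{604 + p} = \frac{3 p}{604 + p}$)
$d{\left(Y \right)} = -108$ ($d{\left(Y \right)} = 12 \left(-9\right) = -108$)
$\frac{d{\left(Q \right)} + 314625}{N{\left(158 \right)} - 427090} = \frac{-108 + 314625}{3 \cdot 158 \frac{1}{604 + 158} - 427090} = \frac{314517}{3 \cdot 158 \cdot \frac{1}{762} - 427090} = \frac{314517}{\frac{79}{127} - 427090} = \frac{314517}{- \frac{54240351}{127}} = 314517 \left(- \frac{127}{54240351}\right) = - \frac{13314553}{18080117}$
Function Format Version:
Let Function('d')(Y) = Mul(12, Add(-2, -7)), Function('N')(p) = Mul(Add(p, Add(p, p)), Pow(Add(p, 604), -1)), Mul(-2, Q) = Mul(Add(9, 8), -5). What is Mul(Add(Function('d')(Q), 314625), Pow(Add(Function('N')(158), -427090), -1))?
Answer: Rational(-13314553, 18080117) ≈ -0.73642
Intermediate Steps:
Q = Rational(85, 2) (Q = Mul(Rational(-1, 2), Mul(Add(9, 8), -5)) = Mul(Rational(-1, 2), Mul(17, -5)) = Mul(Rational(-1, 2), -85) = Rational(85, 2) ≈ 42.500)
Function('N')(p) = Mul(3, p, Pow(Add(604, p), -1)) (Function('N')(p) = Mul(Add(p, Mul(2, p)), Pow(Add(604, p), -1)) = Mul(Mul(3, p), Pow(Add(604, p), -1)) = Mul(3, p, Pow(Add(604, p), -1)))
Function('d')(Y) = -108 (Function('d')(Y) = Mul(12, -9) = -108)
Mul(Add(Function('d')(Q), 314625), Pow(Add(Function('N')(158), -427090), -1)) = Mul(Add(-108, 314625), Pow(Add(Mul(3, 158, Pow(Add(604, 158), -1)), -427090), -1)) = Mul(314517, Pow(Add(Mul(3, 158, Pow(762, -1)), -427090), -1)) = Mul(314517, Pow(Add(Mul(3, 158, Rational(1, 762)), -427090), -1)) = Mul(314517, Pow(Add(Rational(79, 127), -427090), -1)) = Mul(314517, Pow(Rational(-54240351, 127), -1)) = Mul(314517, Rational(-127, 54240351)) = Rational(-13314553, 18080117)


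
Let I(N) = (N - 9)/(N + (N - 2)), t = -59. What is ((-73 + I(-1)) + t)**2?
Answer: 67081/4 ≈ 16770.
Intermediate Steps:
I(N) = (-9 + N)/(-2 + 2*N) (I(N) = (-9 + N)/(N + (-2 + N)) = (-9 + N)/(-2 + 2*N))
((-73 + I(-1)) + t)**2 = ((-73 + (-9 - 1)/(2*(-1 - 1))) - 59)**2 = ((-73 + (1/2)*(-10)/(-2)) - 59)**2 = ((-73 + (1/2)*(-1/2)*(-10)) - 59)**2 = ((-73 + 5/2) - 59)**2 = (-141/2 - 59)**2 = (-259/2)**2 = 67081/4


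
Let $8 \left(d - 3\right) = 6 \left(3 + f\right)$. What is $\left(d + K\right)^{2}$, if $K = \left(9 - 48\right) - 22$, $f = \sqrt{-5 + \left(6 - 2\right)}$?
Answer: $\frac{6215}{2} - \frac{669 i}{8} \approx 3107.5 - 83.625 i$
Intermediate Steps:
$f = i$ ($f = \sqrt{-5 + 4} = \sqrt{-1} = i \approx 1.0 i$)
$d = \frac{21}{4} + \frac{3 i}{4}$ ($d = 3 + \frac{6 \left(3 + i\right)}{8} = 3 + \frac{18 + 6 i}{8} = 3 + \left(\frac{9}{4} + \frac{3 i}{4}\right) = \frac{21}{4} + \frac{3 i}{4} \approx 5.25 + 0.75 i$)
$K = -61$ ($K = -39 - 22 = -61$)
$\left(d + K\right)^{2} = \left(\left(\frac{21}{4} + \frac{3 i}{4}\right) - 61\right)^{2} = \left(- \frac{223}{4} + \frac{3 i}{4}\right)^{2}$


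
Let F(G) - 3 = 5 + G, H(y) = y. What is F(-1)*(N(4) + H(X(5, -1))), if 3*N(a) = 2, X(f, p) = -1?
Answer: -7/3 ≈ -2.3333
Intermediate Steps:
F(G) = 8 + G (F(G) = 3 + (5 + G) = 8 + G)
N(a) = ⅔ (N(a) = (⅓)*2 = ⅔)
F(-1)*(N(4) + H(X(5, -1))) = (8 - 1)*(⅔ - 1) = 7*(-⅓) = -7/3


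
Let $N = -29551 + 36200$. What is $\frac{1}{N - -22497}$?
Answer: $\frac{1}{29146} \approx 3.431 \cdot 10^{-5}$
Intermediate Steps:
$N = 6649$
$\frac{1}{N - -22497} = \frac{1}{6649 - -22497} = \frac{1}{6649 + \left(22650 - 153\right)} = \frac{1}{6649 + 22497} = \frac{1}{29146}$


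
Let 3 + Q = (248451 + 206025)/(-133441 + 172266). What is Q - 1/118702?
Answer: 40121355877/4608605150 ≈ 8.7057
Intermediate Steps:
Q = 338001/38825 (Q = -3 + (248451 + 206025)/(-133441 + 172266) = -3 + 454476/38825 = 338001/38825 ≈ 8.7057)
Q - 1/118702 = 338001/38825 - 1/118702 = 40121355877/4608605150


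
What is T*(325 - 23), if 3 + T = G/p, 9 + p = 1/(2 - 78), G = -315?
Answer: 1321854/137 ≈ 9648.6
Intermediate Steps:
p = -685/76 (p = -9 + 1/(2 - 78) = -9 + 1/(-76) = -9 - 1/76 = -685/76 ≈ -9.0132)
T = 4377/137 (T = -3 - 315/(-685/76) = -3 - 315*(-76/685) = -3 + 4788/137 = 4377/137 ≈ 31.949)
T*(325 - 23) = 4377*(325 - 23)/137 = (4377/137)*302 = 1321854/137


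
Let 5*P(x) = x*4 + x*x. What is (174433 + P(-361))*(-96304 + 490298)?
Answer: 394404541748/5 ≈ 7.8881e+10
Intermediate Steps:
P(x) = x²/5 + 4*x/5 (P(x) = (x*4 + x*x)/5 = (4*x + x²)/5 = (x² + 4*x)/5 = x²/5 + 4*x/5)
(174433 + P(-361))*(-96304 + 490298) = (174433 + (⅕)*(-361)*(4 - 361))*(-96304 + 490298) = (174433 + (⅕)*(-361)*(-357))*393994 = (174433 + 128877/5)*393994 = (1001042/5)*393994 = 394404541748/5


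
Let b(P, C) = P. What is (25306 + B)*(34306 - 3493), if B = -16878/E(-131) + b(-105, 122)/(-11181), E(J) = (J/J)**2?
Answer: 967873028283/3727 ≈ 2.5969e+8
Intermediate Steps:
E(J) = 1 (E(J) = 1**2 = 1)
B = -62904271/3727 (B = -16878/1 - 105/(-11181) = -16878*1 - 105*(-1/11181) = -16878 + 35/3727 = -62904271/3727 ≈ -16878.)
(25306 + B)*(34306 - 3493) = (25306 - 62904271/3727)*(34306 - 3493) = (31411191/3727)*30813 = 967873028283/3727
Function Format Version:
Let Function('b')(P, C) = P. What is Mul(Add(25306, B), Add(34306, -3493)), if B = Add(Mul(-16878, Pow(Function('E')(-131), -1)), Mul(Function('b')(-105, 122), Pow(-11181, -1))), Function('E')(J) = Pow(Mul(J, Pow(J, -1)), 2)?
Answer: Rational(967873028283, 3727) ≈ 2.5969e+8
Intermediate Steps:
Function('E')(J) = 1 (Function('E')(J) = Pow(1, 2) = 1)
B = Rational(-62904271, 3727) (B = Add(Mul(-16878, Pow(1, -1)), Mul(-105, Pow(-11181, -1))) = Add(Mul(-16878, 1), Mul(-105, Rational(-1, 11181))) = Add(-16878, Rational(35, 3727)) = Rational(-62904271, 3727) ≈ -16878.)
Mul(Add(25306, B), Add(34306, -3493)) = Mul(Add(25306, Rational(-62904271, 3727)), Add(34306, -3493)) = Mul(Rational(31411191, 3727), 30813) = Rational(967873028283, 3727)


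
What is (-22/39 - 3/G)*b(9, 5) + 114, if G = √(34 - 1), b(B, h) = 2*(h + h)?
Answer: 4006/39 - 20*√33/11 ≈ 92.273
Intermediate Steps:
b(B, h) = 4*h (b(B, h) = 2*(2*h) = 4*h)
G = √33 ≈ 5.7446
(-22/39 - 3/G)*b(9, 5) + 114 = (-22/39 - 3*√33/33)*(4*5) + 114 = (-22*1/39 - √33/11)*20 + 114 = (-22/39 - √33/11)*20 + 114 = (-440/39 - 20*√33/11) + 114 = 4006/39 - 20*√33/11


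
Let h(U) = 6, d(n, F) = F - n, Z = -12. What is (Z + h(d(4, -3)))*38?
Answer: -228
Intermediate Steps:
(Z + h(d(4, -3)))*38 = (-12 + 6)*38 = -6*38 = -228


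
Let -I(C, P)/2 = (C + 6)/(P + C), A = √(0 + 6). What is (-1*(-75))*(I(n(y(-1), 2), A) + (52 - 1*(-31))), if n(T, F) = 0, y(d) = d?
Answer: 6225 - 150*√6 ≈ 5857.6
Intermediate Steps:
A = √6 ≈ 2.4495
I(C, P) = -2*(6 + C)/(C + P) (I(C, P) = -2*(C + 6)/(P + C) = -2*(6 + C)/(C + P))
(-1*(-75))*(I(n(y(-1), 2), A) + (52 - 1*(-31))) = (-1*(-75))*(2*(-6 - 1*0)/(0 + √6) + (52 - 1*(-31))) = 75*(2*(-6 + 0)/(√6) + (52 + 31)) = 75*(2*(√6/6)*(-6) + 83) = 75*(-2*√6 + 83) = 75*(83 - 2*√6) = 6225 - 150*√6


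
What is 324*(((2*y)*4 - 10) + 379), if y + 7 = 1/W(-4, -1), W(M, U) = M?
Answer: 100764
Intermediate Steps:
y = -29/4 (y = -7 + 1/(-4) = -7 - 1/4 = -29/4 ≈ -7.2500)
324*(((2*y)*4 - 10) + 379) = 324*(((2*(-29/4))*4 - 10) + 379) = 324*((-29/2*4 - 10) + 379) = 324*((-58 - 10) + 379) = 324*(-68 + 379) = 324*311 = 100764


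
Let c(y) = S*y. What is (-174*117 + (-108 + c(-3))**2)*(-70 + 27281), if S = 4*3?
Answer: 10285758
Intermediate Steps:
S = 12
c(y) = 12*y
(-174*117 + (-108 + c(-3))**2)*(-70 + 27281) = (-174*117 + (-108 + 12*(-3))**2)*(-70 + 27281) = (-20358 + (-108 - 36)**2)*27211 = (-20358 + (-144)**2)*27211 = (-20358 + 20736)*27211 = 378*27211 = 10285758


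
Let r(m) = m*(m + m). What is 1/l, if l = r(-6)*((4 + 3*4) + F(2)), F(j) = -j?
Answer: 1/1008 ≈ 0.00099206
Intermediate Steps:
r(m) = 2*m² (r(m) = m*(2*m) = 2*m²)
l = 1008 (l = (2*(-6)²)*((4 + 3*4) - 1*2) = (2*36)*((4 + 12) - 2) = 72*(16 - 2) = 72*14 = 1008)
1/l = 1/1008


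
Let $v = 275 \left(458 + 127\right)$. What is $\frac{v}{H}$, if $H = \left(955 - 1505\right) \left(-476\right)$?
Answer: $\frac{585}{952} \approx 0.6145$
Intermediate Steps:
$v = 160875$ ($v = 275 \cdot 585 = 160875$)
$H = 261800$ ($H = \left(-550\right) \left(-476\right) = 261800$)
$\frac{v}{H} = \frac{160875}{261800} = 160875 \cdot \frac{1}{261800} = \frac{585}{952}$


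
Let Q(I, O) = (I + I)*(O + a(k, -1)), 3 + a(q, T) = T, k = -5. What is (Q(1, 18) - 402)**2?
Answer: 139876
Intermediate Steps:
a(q, T) = -3 + T
Q(I, O) = 2*I*(-4 + O) (Q(I, O) = (I + I)*(O + (-3 - 1)) = (2*I)*(O - 4) = (2*I)*(-4 + O) = 2*I*(-4 + O))
(Q(1, 18) - 402)**2 = (2*1*(-4 + 18) - 402)**2 = (2*1*14 - 402)**2 = (28 - 402)**2 = (-374)**2 = 139876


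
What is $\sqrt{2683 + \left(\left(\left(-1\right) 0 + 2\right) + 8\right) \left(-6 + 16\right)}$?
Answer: $11 \sqrt{23} \approx 52.754$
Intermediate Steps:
$\sqrt{2683 + \left(\left(\left(-1\right) 0 + 2\right) + 8\right) \left(-6 + 16\right)} = \sqrt{2683 + \left(\left(0 + 2\right) + 8\right) 10} = \sqrt{2683 + \left(2 + 8\right) 10} = \sqrt{2683 + 10 \cdot 10} = \sqrt{2683 + 100} = \sqrt{2783} = 11 \sqrt{23}$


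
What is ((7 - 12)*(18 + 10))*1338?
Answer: -187320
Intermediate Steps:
((7 - 12)*(18 + 10))*1338 = -5*28*1338 = -140*1338 = -187320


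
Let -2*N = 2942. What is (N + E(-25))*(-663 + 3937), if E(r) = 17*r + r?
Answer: -6289354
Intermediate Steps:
N = -1471 (N = -½*2942 = -1471)
E(r) = 18*r
(N + E(-25))*(-663 + 3937) = (-1471 + 18*(-25))*(-663 + 3937) = (-1471 - 450)*3274 = -1921*3274 = -6289354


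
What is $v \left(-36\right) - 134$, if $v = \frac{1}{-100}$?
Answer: $- \frac{3341}{25} \approx -133.64$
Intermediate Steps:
$v = - \frac{1}{100} \approx -0.01$
$v \left(-36\right) - 134 = \left(- \frac{1}{100}\right) \left(-36\right) - 134 = \frac{9}{25} - 134 = - \frac{3341}{25}$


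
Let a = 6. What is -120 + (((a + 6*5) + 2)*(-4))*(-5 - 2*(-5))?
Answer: -880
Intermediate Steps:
-120 + (((a + 6*5) + 2)*(-4))*(-5 - 2*(-5)) = -120 + (((6 + 6*5) + 2)*(-4))*(-5 - 2*(-5)) = -120 + (((6 + 30) + 2)*(-4))*(-5 + 10) = -120 + ((36 + 2)*(-4))*5 = -120 + (38*(-4))*5 = -120 - 152*5 = -120 - 760 = -880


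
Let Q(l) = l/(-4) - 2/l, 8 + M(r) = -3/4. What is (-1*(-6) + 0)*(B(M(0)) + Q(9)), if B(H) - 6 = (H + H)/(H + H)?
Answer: 163/6 ≈ 27.167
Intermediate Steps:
M(r) = -35/4 (M(r) = -8 - 3/4 = -35/4)
Q(l) = -2/l - l/4 (Q(l) = l*(-1/4) - 2/l = -l/4 - 2/l = -2/l - l/4)
B(H) = 7 (B(H) = 6 + (H + H)/(H + H) = 6 + (2*H)/((2*H)) = 6 + (2*H)*(1/(2*H)) = 6 + 1 = 7)
(-1*(-6) + 0)*(B(M(0)) + Q(9)) = (-1*(-6) + 0)*(7 + (-2/9 - 1/4*9)) = (6 + 0)*(7 + (-2*1/9 - 9/4)) = 6*(7 + (-2/9 - 9/4)) = 6*(7 - 89/36) = 6*(163/36) = 163/6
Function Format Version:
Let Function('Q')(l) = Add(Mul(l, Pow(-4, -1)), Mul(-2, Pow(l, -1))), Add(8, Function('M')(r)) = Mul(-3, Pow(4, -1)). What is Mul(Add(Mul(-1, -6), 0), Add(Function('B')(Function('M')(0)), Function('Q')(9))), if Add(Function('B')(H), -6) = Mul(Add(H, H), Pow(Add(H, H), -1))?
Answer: Rational(163, 6) ≈ 27.167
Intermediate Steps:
Function('M')(r) = Rational(-35, 4) (Function('M')(r) = Add(-8, Mul(-3, Pow(4, -1))) = Add(-8, Mul(-3, Rational(1, 4))) = Add(-8, Rational(-3, 4)) = Rational(-35, 4))
Function('Q')(l) = Add(Mul(-2, Pow(l, -1)), Mul(Rational(-1, 4), l)) (Function('Q')(l) = Add(Mul(l, Rational(-1, 4)), Mul(-2, Pow(l, -1))) = Add(Mul(Rational(-1, 4), l), Mul(-2, Pow(l, -1))) = Add(Mul(-2, Pow(l, -1)), Mul(Rational(-1, 4), l)))
Function('B')(H) = 7 (Function('B')(H) = Add(6, Mul(Add(H, H), Pow(Add(H, H), -1))) = Add(6, Mul(Mul(2, H), Pow(Mul(2, H), -1))) = Add(6, Mul(Mul(2, H), Mul(Rational(1, 2), Pow(H, -1)))) = Add(6, 1) = 7)
Mul(Add(Mul(-1, -6), 0), Add(Function('B')(Function('M')(0)), Function('Q')(9))) = Mul(Add(Mul(-1, -6), 0), Add(7, Add(Mul(-2, Pow(9, -1)), Mul(Rational(-1, 4), 9)))) = Mul(Add(6, 0), Add(7, Add(Mul(-2, Rational(1, 9)), Rational(-9, 4)))) = Mul(6, Add(7, Add(Rational(-2, 9), Rational(-9, 4)))) = Mul(6, Add(7, Rational(-89, 36))) = Mul(6, Rational(163, 36)) = Rational(163, 6)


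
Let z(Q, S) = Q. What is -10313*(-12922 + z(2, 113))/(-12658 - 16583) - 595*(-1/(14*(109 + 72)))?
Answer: -2538517265/557118 ≈ -4556.5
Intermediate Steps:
-10313*(-12922 + z(2, 113))/(-12658 - 16583) - 595*(-1/(14*(109 + 72))) = -10313*(-12922 + 2)/(-12658 - 16583) - 595*(-1/(14*(109 + 72))) = -10313/((-29241/(-12920))) - 595/((-14*181)) = -10313/((-29241*(-1/12920))) - 595/(-2534) = -10313/1539/680 - 595*(-1/2534) = -10313*680/1539 + 85/362 = -7012840/1539 + 85/362 = -2538517265/557118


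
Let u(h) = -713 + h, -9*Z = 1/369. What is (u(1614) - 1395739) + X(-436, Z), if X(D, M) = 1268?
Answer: -1393570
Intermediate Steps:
Z = -1/3321 (Z = -⅑/369 = -⅑*1/369 = -1/3321 ≈ -0.00030111)
(u(1614) - 1395739) + X(-436, Z) = ((-713 + 1614) - 1395739) + 1268 = (901 - 1395739) + 1268 = -1394838 + 1268 = -1393570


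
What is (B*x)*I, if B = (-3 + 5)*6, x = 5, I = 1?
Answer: 60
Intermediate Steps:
B = 12 (B = 2*6 = 12)
(B*x)*I = (12*5)*1 = 60*1 = 60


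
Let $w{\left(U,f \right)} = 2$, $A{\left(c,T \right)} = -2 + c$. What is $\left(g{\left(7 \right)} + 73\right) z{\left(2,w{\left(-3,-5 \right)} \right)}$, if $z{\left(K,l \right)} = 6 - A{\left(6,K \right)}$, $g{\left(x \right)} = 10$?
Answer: $166$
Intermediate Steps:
$z{\left(K,l \right)} = 2$ ($z{\left(K,l \right)} = 6 - \left(-2 + 6\right) = 6 - 4 = 2$)
$\left(g{\left(7 \right)} + 73\right) z{\left(2,w{\left(-3,-5 \right)} \right)} = \left(10 + 73\right) 2 = 83 \cdot 2 = 166$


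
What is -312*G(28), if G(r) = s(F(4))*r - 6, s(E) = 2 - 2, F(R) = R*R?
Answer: 1872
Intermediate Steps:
F(R) = R²
s(E) = 0
G(r) = -6 (G(r) = 0*r - 6 = 0 - 6 = -6)
-312*G(28) = -312*(-6) = 1872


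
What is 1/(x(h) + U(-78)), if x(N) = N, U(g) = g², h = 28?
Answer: 1/6112 ≈ 0.00016361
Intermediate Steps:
1/(x(h) + U(-78)) = 1/(28 + (-78)²) = 1/(28 + 6084) = 1/6112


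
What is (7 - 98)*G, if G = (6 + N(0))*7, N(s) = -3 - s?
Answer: -1911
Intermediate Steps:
G = 21 (G = (6 + (-3 - 1*0))*7 = (6 + (-3 + 0))*7 = (6 - 3)*7 = 3*7 = 21)
(7 - 98)*G = (7 - 98)*21 = -91*21 = -1911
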